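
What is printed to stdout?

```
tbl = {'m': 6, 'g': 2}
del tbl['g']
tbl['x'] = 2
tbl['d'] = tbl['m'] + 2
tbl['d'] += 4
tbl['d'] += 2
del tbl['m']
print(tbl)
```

{'x': 2, 'd': 14}

del 'g' → {'m': 6}
tbl['x'] = 2 → {'m': 6, 'x': 2}
tbl['d'] = tbl['m']+2 = 8 → {'m': 6, 'x': 2, 'd': 8}
tbl['d'] = 8+4 = 12 → {'m': 6, 'x': 2, 'd': 12}
tbl['d'] = 12+2 = 14 → {'m': 6, 'x': 2, 'd': 14}
del 'm' → {'x': 2, 'd': 14}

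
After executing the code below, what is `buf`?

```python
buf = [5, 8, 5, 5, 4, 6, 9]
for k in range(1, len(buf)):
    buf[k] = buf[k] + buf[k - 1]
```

[5, 13, 18, 23, 27, 33, 42]

k=1: buf[1] = 8+5 = 13 → [5, 13, 5, 5, 4, 6, 9]
k=2: buf[2] = 5+13 = 18 → [5, 13, 18, 5, 4, 6, 9]
k=3: buf[3] = 5+18 = 23 → [5, 13, 18, 23, 4, 6, 9]
k=4: buf[4] = 4+23 = 27 → [5, 13, 18, 23, 27, 6, 9]
k=5: buf[5] = 6+27 = 33 → [5, 13, 18, 23, 27, 33, 9]
k=6: buf[6] = 9+33 = 42 → [5, 13, 18, 23, 27, 33, 42]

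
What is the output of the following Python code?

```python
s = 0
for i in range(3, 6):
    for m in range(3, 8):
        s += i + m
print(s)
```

i=3,m=3: s = 0+6 = 6
i=3,m=4: s = 6+7 = 13
i=3,m=5: s = 13+8 = 21
i=3,m=6: s = 21+9 = 30
i=3,m=7: s = 30+10 = 40
i=4,m=3: s = 40+7 = 47
i=4,m=4: s = 47+8 = 55
i=4,m=5: s = 55+9 = 64
i=4,m=6: s = 64+10 = 74
i=4,m=7: s = 74+11 = 85
i=5,m=3: s = 85+8 = 93
i=5,m=4: s = 93+9 = 102
i=5,m=5: s = 102+10 = 112
i=5,m=6: s = 112+11 = 123
i=5,m=7: s = 123+12 = 135

135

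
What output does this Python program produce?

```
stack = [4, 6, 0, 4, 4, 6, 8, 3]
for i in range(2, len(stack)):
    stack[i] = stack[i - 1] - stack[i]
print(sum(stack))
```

-27

i=2: stack[2] = 6-0 = 6 → [4, 6, 6, 4, 4, 6, 8, 3]
i=3: stack[3] = 6-4 = 2 → [4, 6, 6, 2, 4, 6, 8, 3]
i=4: stack[4] = 2-4 = -2 → [4, 6, 6, 2, -2, 6, 8, 3]
i=5: stack[5] = (-2)-6 = -8 → [4, 6, 6, 2, -2, -8, 8, 3]
i=6: stack[6] = (-8)-8 = -16 → [4, 6, 6, 2, -2, -8, -16, 3]
i=7: stack[7] = (-16)-3 = -19 → [4, 6, 6, 2, -2, -8, -16, -19]
sum = -27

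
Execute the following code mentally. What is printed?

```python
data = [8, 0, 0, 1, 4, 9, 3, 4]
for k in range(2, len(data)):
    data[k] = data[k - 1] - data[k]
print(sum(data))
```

-50

k=2: data[2] = 0-0 = 0 → [8, 0, 0, 1, 4, 9, 3, 4]
k=3: data[3] = 0-1 = -1 → [8, 0, 0, -1, 4, 9, 3, 4]
k=4: data[4] = (-1)-4 = -5 → [8, 0, 0, -1, -5, 9, 3, 4]
k=5: data[5] = (-5)-9 = -14 → [8, 0, 0, -1, -5, -14, 3, 4]
k=6: data[6] = (-14)-3 = -17 → [8, 0, 0, -1, -5, -14, -17, 4]
k=7: data[7] = (-17)-4 = -21 → [8, 0, 0, -1, -5, -14, -17, -21]
sum = -50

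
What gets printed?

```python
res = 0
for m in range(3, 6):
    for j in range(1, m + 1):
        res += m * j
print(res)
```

m=3,j=1: res = 0+3 = 3
m=3,j=2: res = 3+6 = 9
m=3,j=3: res = 9+9 = 18
m=4,j=1: res = 18+4 = 22
m=4,j=2: res = 22+8 = 30
m=4,j=3: res = 30+12 = 42
m=4,j=4: res = 42+16 = 58
m=5,j=1: res = 58+5 = 63
m=5,j=2: res = 63+10 = 73
m=5,j=3: res = 73+15 = 88
m=5,j=4: res = 88+20 = 108
m=5,j=5: res = 108+25 = 133

133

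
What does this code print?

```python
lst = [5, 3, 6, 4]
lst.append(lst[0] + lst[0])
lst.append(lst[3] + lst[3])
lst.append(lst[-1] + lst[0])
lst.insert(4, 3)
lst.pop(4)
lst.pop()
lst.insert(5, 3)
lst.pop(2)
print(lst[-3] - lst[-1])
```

2

append lst[0]+lst[0] = 5+5 = 10 → [5, 3, 6, 4, 10]
append lst[3]+lst[3] = 4+4 = 8 → [5, 3, 6, 4, 10, 8]
append lst[-1]+lst[0] = 8+5 = 13 → [5, 3, 6, 4, 10, 8, 13]
insert 3 at 4 → [5, 3, 6, 4, 3, 10, 8, 13]
pop(4) removes 3 → [5, 3, 6, 4, 10, 8, 13]
pop() removes 13 → [5, 3, 6, 4, 10, 8]
insert 3 at 5 → [5, 3, 6, 4, 10, 3, 8]
pop(2) removes 6 → [5, 3, 4, 10, 3, 8]
lst[-3]-lst[-1] = 10-8 = 2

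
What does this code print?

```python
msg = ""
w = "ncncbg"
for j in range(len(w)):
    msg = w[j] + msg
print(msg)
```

j=0: prepend 'n' → 'n'
j=1: prepend 'c' → 'cn'
j=2: prepend 'n' → 'ncn'
j=3: prepend 'c' → 'cncn'
j=4: prepend 'b' → 'bcncn'
j=5: prepend 'g' → 'gbcncn'

gbcncn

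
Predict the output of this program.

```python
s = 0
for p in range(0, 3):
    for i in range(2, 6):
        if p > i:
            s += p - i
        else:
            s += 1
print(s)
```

p=0,i=2: not 0>2, s = 0+1 = 1
p=0,i=3: not 0>3, s = 1+1 = 2
p=0,i=4: not 0>4, s = 2+1 = 3
p=0,i=5: not 0>5, s = 3+1 = 4
p=1,i=2: not 1>2, s = 4+1 = 5
p=1,i=3: not 1>3, s = 5+1 = 6
p=1,i=4: not 1>4, s = 6+1 = 7
p=1,i=5: not 1>5, s = 7+1 = 8
p=2,i=2: not 2>2, s = 8+1 = 9
p=2,i=3: not 2>3, s = 9+1 = 10
p=2,i=4: not 2>4, s = 10+1 = 11
p=2,i=5: not 2>5, s = 11+1 = 12

12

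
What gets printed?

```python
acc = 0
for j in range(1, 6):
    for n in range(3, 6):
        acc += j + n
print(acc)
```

105

j=1,n=3: acc = 0+4 = 4
j=1,n=4: acc = 4+5 = 9
j=1,n=5: acc = 9+6 = 15
j=2,n=3: acc = 15+5 = 20
j=2,n=4: acc = 20+6 = 26
j=2,n=5: acc = 26+7 = 33
j=3,n=3: acc = 33+6 = 39
j=3,n=4: acc = 39+7 = 46
j=3,n=5: acc = 46+8 = 54
j=4,n=3: acc = 54+7 = 61
j=4,n=4: acc = 61+8 = 69
j=4,n=5: acc = 69+9 = 78
j=5,n=3: acc = 78+8 = 86
j=5,n=4: acc = 86+9 = 95
j=5,n=5: acc = 95+10 = 105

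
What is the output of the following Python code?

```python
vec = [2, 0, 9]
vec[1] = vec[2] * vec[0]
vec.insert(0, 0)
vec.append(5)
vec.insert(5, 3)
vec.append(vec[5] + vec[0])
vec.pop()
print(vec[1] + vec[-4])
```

vec[1] = vec[2]*vec[0] = 9*2 = 18 → [2, 18, 9]
insert 0 at 0 → [0, 2, 18, 9]
append 5 → [0, 2, 18, 9, 5]
insert 3 at 5 → [0, 2, 18, 9, 5, 3]
append vec[5]+vec[0] = 3+0 = 3 → [0, 2, 18, 9, 5, 3, 3]
pop() removes 3 → [0, 2, 18, 9, 5, 3]
vec[1]+vec[-4] = 2+18 = 20

20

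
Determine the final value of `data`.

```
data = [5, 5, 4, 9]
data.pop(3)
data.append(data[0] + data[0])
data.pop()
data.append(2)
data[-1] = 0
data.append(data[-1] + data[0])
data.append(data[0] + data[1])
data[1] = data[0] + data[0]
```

pop(3) removes 9 → [5, 5, 4]
append data[0]+data[0] = 5+5 = 10 → [5, 5, 4, 10]
pop() removes 10 → [5, 5, 4]
append 2 → [5, 5, 4, 2]
data[-1] = 0 → [5, 5, 4, 0]
append data[-1]+data[0] = 0+5 = 5 → [5, 5, 4, 0, 5]
append data[0]+data[1] = 5+5 = 10 → [5, 5, 4, 0, 5, 10]
data[1] = data[0]+data[0] = 5+5 = 10 → [5, 10, 4, 0, 5, 10]

[5, 10, 4, 0, 5, 10]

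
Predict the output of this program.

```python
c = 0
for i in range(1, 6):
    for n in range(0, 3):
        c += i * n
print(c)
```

45

i=1,n=0: c = 0+0 = 0
i=1,n=1: c = 0+1 = 1
i=1,n=2: c = 1+2 = 3
i=2,n=0: c = 3+0 = 3
i=2,n=1: c = 3+2 = 5
i=2,n=2: c = 5+4 = 9
i=3,n=0: c = 9+0 = 9
i=3,n=1: c = 9+3 = 12
i=3,n=2: c = 12+6 = 18
i=4,n=0: c = 18+0 = 18
i=4,n=1: c = 18+4 = 22
i=4,n=2: c = 22+8 = 30
i=5,n=0: c = 30+0 = 30
i=5,n=1: c = 30+5 = 35
i=5,n=2: c = 35+10 = 45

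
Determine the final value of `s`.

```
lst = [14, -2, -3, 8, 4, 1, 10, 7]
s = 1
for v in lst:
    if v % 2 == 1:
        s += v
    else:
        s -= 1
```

v=14: not odd, s = 1-1 = 0
v=-2: not odd, s = 0-1 = -1
v=-3: odd, s = (-1)+(-3) = -4
v=8: not odd, s = (-4)-1 = -5
v=4: not odd, s = (-5)-1 = -6
v=1: odd, s = (-6)+1 = -5
v=10: not odd, s = (-5)-1 = -6
v=7: odd, s = (-6)+7 = 1

1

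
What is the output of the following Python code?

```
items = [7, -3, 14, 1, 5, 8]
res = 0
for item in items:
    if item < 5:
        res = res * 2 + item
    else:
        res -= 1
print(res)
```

item=7: not <5, res = 0-1 = -1
item=-3: <5, res = (-1)*2+(-3) = -5
item=14: not <5, res = (-5)-1 = -6
item=1: <5, res = (-6)*2+1 = -11
item=5: not <5, res = (-11)-1 = -12
item=8: not <5, res = (-12)-1 = -13

-13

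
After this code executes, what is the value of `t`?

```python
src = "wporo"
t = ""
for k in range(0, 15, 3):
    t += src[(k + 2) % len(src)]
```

k=0: add src[2]='o' → 'o'
k=3: add src[0]='w' → 'ow'
k=6: add src[3]='r' → 'owr'
k=9: add src[1]='p' → 'owrp'
k=12: add src[4]='o' → 'owrpo'

'owrpo'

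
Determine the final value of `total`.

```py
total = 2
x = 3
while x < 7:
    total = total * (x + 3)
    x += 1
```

6048

x=3: total = 2*6 = 12
x=4: total = 12*7 = 84
x=5: total = 84*8 = 672
x=6: total = 672*9 = 6048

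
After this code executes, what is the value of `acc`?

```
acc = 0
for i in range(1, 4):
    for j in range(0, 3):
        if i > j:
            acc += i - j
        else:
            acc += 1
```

i=1,j=0: 1>0, acc = 0+1 = 1
i=1,j=1: not 1>1, acc = 1+1 = 2
i=1,j=2: not 1>2, acc = 2+1 = 3
i=2,j=0: 2>0, acc = 3+2 = 5
i=2,j=1: 2>1, acc = 5+1 = 6
i=2,j=2: not 2>2, acc = 6+1 = 7
i=3,j=0: 3>0, acc = 7+3 = 10
i=3,j=1: 3>1, acc = 10+2 = 12
i=3,j=2: 3>2, acc = 12+1 = 13

13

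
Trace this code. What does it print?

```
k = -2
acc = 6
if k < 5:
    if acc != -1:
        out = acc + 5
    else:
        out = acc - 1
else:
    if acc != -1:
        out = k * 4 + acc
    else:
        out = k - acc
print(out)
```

k=-2, acc=6
k < 5 is True; acc != -1 is True
→ out = acc + 5 = 11

11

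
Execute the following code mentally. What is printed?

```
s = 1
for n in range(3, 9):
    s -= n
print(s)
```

n=3: s = 1-3 = -2
n=4: s = (-2)-4 = -6
n=5: s = (-6)-5 = -11
n=6: s = (-11)-6 = -17
n=7: s = (-17)-7 = -24
n=8: s = (-24)-8 = -32

-32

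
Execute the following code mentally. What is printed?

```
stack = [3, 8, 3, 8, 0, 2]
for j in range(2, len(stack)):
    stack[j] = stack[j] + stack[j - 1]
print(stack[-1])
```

21

j=2: stack[2] = 3+8 = 11 → [3, 8, 11, 8, 0, 2]
j=3: stack[3] = 8+11 = 19 → [3, 8, 11, 19, 0, 2]
j=4: stack[4] = 0+19 = 19 → [3, 8, 11, 19, 19, 2]
j=5: stack[5] = 2+19 = 21 → [3, 8, 11, 19, 19, 21]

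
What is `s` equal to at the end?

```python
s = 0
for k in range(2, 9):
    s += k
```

35

k=2: s = 0+2 = 2
k=3: s = 2+3 = 5
k=4: s = 5+4 = 9
k=5: s = 9+5 = 14
k=6: s = 14+6 = 20
k=7: s = 20+7 = 27
k=8: s = 27+8 = 35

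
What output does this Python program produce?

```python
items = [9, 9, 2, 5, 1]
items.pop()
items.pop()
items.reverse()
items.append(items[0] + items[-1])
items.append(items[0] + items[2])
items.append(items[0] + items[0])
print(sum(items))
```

pop() removes 1 → [9, 9, 2, 5]
pop() removes 5 → [9, 9, 2]
reverse → [2, 9, 9]
append items[0]+items[-1] = 2+9 = 11 → [2, 9, 9, 11]
append items[0]+items[2] = 2+9 = 11 → [2, 9, 9, 11, 11]
append items[0]+items[0] = 2+2 = 4 → [2, 9, 9, 11, 11, 4]
sum = 46

46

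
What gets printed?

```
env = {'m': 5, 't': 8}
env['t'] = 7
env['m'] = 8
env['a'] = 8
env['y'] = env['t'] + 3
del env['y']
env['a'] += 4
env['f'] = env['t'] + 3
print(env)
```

{'m': 8, 't': 7, 'a': 12, 'f': 10}

env['t'] = 7 → {'m': 5, 't': 7}
env['m'] = 8 → {'m': 8, 't': 7}
env['a'] = 8 → {'m': 8, 't': 7, 'a': 8}
env['y'] = env['t']+3 = 10 → {'m': 8, 't': 7, 'a': 8, 'y': 10}
del 'y' → {'m': 8, 't': 7, 'a': 8}
env['a'] = 8+4 = 12 → {'m': 8, 't': 7, 'a': 12}
env['f'] = env['t']+3 = 10 → {'m': 8, 't': 7, 'a': 12, 'f': 10}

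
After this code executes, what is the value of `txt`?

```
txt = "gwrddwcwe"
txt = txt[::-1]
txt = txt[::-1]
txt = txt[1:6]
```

'wrddw'

reverse → 'ewcwddrwg'
reverse → 'gwrddwcwe'
slice [1:6] → 'wrddw'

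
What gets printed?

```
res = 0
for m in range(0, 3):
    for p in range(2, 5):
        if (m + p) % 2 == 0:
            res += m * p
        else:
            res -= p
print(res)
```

m=0,p=2: even sum, res = 0+0 = 0
m=0,p=3: odd sum, res = 0-3 = -3
m=0,p=4: even sum, res = (-3)+0 = -3
m=1,p=2: odd sum, res = (-3)-2 = -5
m=1,p=3: even sum, res = (-5)+3 = -2
m=1,p=4: odd sum, res = (-2)-4 = -6
m=2,p=2: even sum, res = (-6)+4 = -2
m=2,p=3: odd sum, res = (-2)-3 = -5
m=2,p=4: even sum, res = (-5)+8 = 3

3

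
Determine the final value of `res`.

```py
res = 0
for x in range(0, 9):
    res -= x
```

-36

x=0: res = 0-0 = 0
x=1: res = 0-1 = -1
x=2: res = (-1)-2 = -3
x=3: res = (-3)-3 = -6
x=4: res = (-6)-4 = -10
x=5: res = (-10)-5 = -15
x=6: res = (-15)-6 = -21
x=7: res = (-21)-7 = -28
x=8: res = (-28)-8 = -36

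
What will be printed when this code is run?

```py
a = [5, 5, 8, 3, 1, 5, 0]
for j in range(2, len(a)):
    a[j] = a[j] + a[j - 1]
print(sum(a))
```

100

j=2: a[2] = 8+5 = 13 → [5, 5, 13, 3, 1, 5, 0]
j=3: a[3] = 3+13 = 16 → [5, 5, 13, 16, 1, 5, 0]
j=4: a[4] = 1+16 = 17 → [5, 5, 13, 16, 17, 5, 0]
j=5: a[5] = 5+17 = 22 → [5, 5, 13, 16, 17, 22, 0]
j=6: a[6] = 0+22 = 22 → [5, 5, 13, 16, 17, 22, 22]
sum = 100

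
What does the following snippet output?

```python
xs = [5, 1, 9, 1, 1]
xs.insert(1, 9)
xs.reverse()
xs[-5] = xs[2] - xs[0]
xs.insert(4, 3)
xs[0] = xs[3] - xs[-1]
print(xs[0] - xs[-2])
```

insert 9 at 1 → [5, 9, 1, 9, 1, 1]
reverse → [1, 1, 9, 1, 9, 5]
xs[-5] = xs[2]-xs[0] = 9-1 = 8 → [1, 8, 9, 1, 9, 5]
insert 3 at 4 → [1, 8, 9, 1, 3, 9, 5]
xs[0] = xs[3]-xs[-1] = 1-5 = -4 → [-4, 8, 9, 1, 3, 9, 5]
xs[0]-xs[-2] = (-4)-9 = -13

-13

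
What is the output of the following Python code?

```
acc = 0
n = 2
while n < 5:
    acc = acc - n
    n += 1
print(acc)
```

-9

n=2: acc = 0-2 = -2
n=3: acc = (-2)-3 = -5
n=4: acc = (-5)-4 = -9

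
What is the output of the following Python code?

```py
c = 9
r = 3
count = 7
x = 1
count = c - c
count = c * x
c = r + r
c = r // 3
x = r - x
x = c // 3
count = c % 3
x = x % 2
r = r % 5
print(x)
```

0

count = 9-9 = 0
count = 9*1 = 9
c = 3+3 = 6
c = 3//3 = 1
x = 3-1 = 2
x = 1//3 = 0
count = 1%3 = 1
x = 0%2 = 0
r = 3%5 = 3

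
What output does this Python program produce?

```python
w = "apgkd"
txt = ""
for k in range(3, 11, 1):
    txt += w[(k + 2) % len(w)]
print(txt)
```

apgkdapg

k=3: add w[0]='a' → 'a'
k=4: add w[1]='p' → 'ap'
k=5: add w[2]='g' → 'apg'
k=6: add w[3]='k' → 'apgk'
k=7: add w[4]='d' → 'apgkd'
k=8: add w[0]='a' → 'apgkda'
k=9: add w[1]='p' → 'apgkdap'
k=10: add w[2]='g' → 'apgkdapg'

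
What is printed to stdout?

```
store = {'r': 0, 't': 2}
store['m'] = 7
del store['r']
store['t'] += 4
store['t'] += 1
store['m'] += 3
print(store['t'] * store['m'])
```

store['m'] = 7 → {'r': 0, 't': 2, 'm': 7}
del 'r' → {'t': 2, 'm': 7}
store['t'] = 2+4 = 6 → {'t': 6, 'm': 7}
store['t'] = 6+1 = 7 → {'t': 7, 'm': 7}
store['m'] = 7+3 = 10 → {'t': 7, 'm': 10}
store['t']*store['m'] = 7*10 = 70

70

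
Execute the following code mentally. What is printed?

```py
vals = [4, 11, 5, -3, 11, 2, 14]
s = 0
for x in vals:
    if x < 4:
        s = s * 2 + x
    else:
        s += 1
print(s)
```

11

x=4: not <4, s = 0+1 = 1
x=11: not <4, s = 1+1 = 2
x=5: not <4, s = 2+1 = 3
x=-3: <4, s = 3*2+(-3) = 3
x=11: not <4, s = 3+1 = 4
x=2: <4, s = 4*2+2 = 10
x=14: not <4, s = 10+1 = 11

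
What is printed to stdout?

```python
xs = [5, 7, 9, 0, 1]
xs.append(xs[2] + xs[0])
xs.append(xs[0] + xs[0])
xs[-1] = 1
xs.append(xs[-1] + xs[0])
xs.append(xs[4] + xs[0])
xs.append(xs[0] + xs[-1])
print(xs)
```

append xs[2]+xs[0] = 9+5 = 14 → [5, 7, 9, 0, 1, 14]
append xs[0]+xs[0] = 5+5 = 10 → [5, 7, 9, 0, 1, 14, 10]
xs[-1] = 1 → [5, 7, 9, 0, 1, 14, 1]
append xs[-1]+xs[0] = 1+5 = 6 → [5, 7, 9, 0, 1, 14, 1, 6]
append xs[4]+xs[0] = 1+5 = 6 → [5, 7, 9, 0, 1, 14, 1, 6, 6]
append xs[0]+xs[-1] = 5+6 = 11 → [5, 7, 9, 0, 1, 14, 1, 6, 6, 11]

[5, 7, 9, 0, 1, 14, 1, 6, 6, 11]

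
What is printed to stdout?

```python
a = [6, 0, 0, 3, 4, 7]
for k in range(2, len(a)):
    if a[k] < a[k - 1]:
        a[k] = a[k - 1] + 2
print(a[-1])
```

7

k=2: 0>=0, unchanged → [6, 0, 0, 3, 4, 7]
k=3: 3>=0, unchanged → [6, 0, 0, 3, 4, 7]
k=4: 4>=3, unchanged → [6, 0, 0, 3, 4, 7]
k=5: 7>=4, unchanged → [6, 0, 0, 3, 4, 7]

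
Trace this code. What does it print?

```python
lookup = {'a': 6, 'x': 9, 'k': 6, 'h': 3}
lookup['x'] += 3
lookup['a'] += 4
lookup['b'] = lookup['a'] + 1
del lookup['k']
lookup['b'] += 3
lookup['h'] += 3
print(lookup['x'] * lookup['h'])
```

72

lookup['x'] = 9+3 = 12 → {'a': 6, 'x': 12, 'k': 6, 'h': 3}
lookup['a'] = 6+4 = 10 → {'a': 10, 'x': 12, 'k': 6, 'h': 3}
lookup['b'] = lookup['a']+1 = 11 → {'a': 10, 'x': 12, 'k': 6, 'h': 3, 'b': 11}
del 'k' → {'a': 10, 'x': 12, 'h': 3, 'b': 11}
lookup['b'] = 11+3 = 14 → {'a': 10, 'x': 12, 'h': 3, 'b': 14}
lookup['h'] = 3+3 = 6 → {'a': 10, 'x': 12, 'h': 6, 'b': 14}
lookup['x']*lookup['h'] = 12*6 = 72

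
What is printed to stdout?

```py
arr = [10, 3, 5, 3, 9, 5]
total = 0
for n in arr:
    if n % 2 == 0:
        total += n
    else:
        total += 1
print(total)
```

15

n=10: even, total = 0+10 = 10
n=3: not even, total = 10+1 = 11
n=5: not even, total = 11+1 = 12
n=3: not even, total = 12+1 = 13
n=9: not even, total = 13+1 = 14
n=5: not even, total = 14+1 = 15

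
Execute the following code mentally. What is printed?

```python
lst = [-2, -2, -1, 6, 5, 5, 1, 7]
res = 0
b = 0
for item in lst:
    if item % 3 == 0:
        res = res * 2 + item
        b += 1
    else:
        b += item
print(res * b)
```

item=-2: not %3==0; b=-2
item=-2: not %3==0; b=-4
item=-1: not %3==0; b=-5
item=6: %3==0, res = 0*2+6 = 6; b=-4
item=5: not %3==0; b=1
item=5: not %3==0; b=6
item=1: not %3==0; b=7
item=7: not %3==0; b=14
res*b = 6*14 = 84

84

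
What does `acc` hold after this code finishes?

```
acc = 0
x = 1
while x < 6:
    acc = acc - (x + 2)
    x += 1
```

x=1: acc = 0-3 = -3
x=2: acc = (-3)-4 = -7
x=3: acc = (-7)-5 = -12
x=4: acc = (-12)-6 = -18
x=5: acc = (-18)-7 = -25

-25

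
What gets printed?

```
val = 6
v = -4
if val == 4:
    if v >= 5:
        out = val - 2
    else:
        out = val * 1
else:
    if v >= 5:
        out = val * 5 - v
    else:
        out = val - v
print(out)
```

10

val=6, v=-4
val == 4 is False; v >= 5 is False
→ out = val - v = 10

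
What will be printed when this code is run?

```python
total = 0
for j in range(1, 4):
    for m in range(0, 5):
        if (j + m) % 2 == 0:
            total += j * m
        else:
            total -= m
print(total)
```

12

j=1,m=0: odd sum, total = 0-0 = 0
j=1,m=1: even sum, total = 0+1 = 1
j=1,m=2: odd sum, total = 1-2 = -1
j=1,m=3: even sum, total = (-1)+3 = 2
j=1,m=4: odd sum, total = 2-4 = -2
j=2,m=0: even sum, total = (-2)+0 = -2
j=2,m=1: odd sum, total = (-2)-1 = -3
j=2,m=2: even sum, total = (-3)+4 = 1
j=2,m=3: odd sum, total = 1-3 = -2
j=2,m=4: even sum, total = (-2)+8 = 6
j=3,m=0: odd sum, total = 6-0 = 6
j=3,m=1: even sum, total = 6+3 = 9
j=3,m=2: odd sum, total = 9-2 = 7
j=3,m=3: even sum, total = 7+9 = 16
j=3,m=4: odd sum, total = 16-4 = 12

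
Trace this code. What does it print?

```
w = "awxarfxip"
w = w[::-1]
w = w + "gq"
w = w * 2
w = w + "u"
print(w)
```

pixfraxwagqpixfraxwagqu

reverse → 'pixfraxwa'
+ 'gq' → 'pixfraxwagq'
repeat ×2 → 'pixfraxwagqpixfraxwagq'
+ 'u' → 'pixfraxwagqpixfraxwagqu'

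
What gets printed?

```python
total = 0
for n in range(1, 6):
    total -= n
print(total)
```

-15

n=1: total = 0-1 = -1
n=2: total = (-1)-2 = -3
n=3: total = (-3)-3 = -6
n=4: total = (-6)-4 = -10
n=5: total = (-10)-5 = -15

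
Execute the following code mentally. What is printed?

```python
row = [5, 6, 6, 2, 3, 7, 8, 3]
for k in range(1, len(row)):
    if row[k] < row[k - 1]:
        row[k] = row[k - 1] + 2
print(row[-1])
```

16

k=1: 6>=5, unchanged → [5, 6, 6, 2, 3, 7, 8, 3]
k=2: 6>=6, unchanged → [5, 6, 6, 2, 3, 7, 8, 3]
k=3: 2<6, row[3] = 6+2 = 8 → [5, 6, 6, 8, 3, 7, 8, 3]
k=4: 3<8, row[4] = 8+2 = 10 → [5, 6, 6, 8, 10, 7, 8, 3]
k=5: 7<10, row[5] = 10+2 = 12 → [5, 6, 6, 8, 10, 12, 8, 3]
k=6: 8<12, row[6] = 12+2 = 14 → [5, 6, 6, 8, 10, 12, 14, 3]
k=7: 3<14, row[7] = 14+2 = 16 → [5, 6, 6, 8, 10, 12, 14, 16]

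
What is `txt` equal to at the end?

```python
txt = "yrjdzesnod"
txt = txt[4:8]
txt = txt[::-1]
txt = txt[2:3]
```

slice [4:8] → 'zesn'
reverse → 'nsez'
slice [2:3] → 'e'

'e'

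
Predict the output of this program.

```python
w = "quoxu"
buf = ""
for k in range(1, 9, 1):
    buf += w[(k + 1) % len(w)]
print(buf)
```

oxuquoxu

k=1: add w[2]='o' → 'o'
k=2: add w[3]='x' → 'ox'
k=3: add w[4]='u' → 'oxu'
k=4: add w[0]='q' → 'oxuq'
k=5: add w[1]='u' → 'oxuqu'
k=6: add w[2]='o' → 'oxuquo'
k=7: add w[3]='x' → 'oxuquox'
k=8: add w[4]='u' → 'oxuquoxu'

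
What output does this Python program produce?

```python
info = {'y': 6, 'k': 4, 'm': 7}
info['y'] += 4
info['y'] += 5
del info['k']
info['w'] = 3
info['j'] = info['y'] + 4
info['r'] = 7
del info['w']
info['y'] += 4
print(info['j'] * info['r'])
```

info['y'] = 6+4 = 10 → {'y': 10, 'k': 4, 'm': 7}
info['y'] = 10+5 = 15 → {'y': 15, 'k': 4, 'm': 7}
del 'k' → {'y': 15, 'm': 7}
info['w'] = 3 → {'y': 15, 'm': 7, 'w': 3}
info['j'] = info['y']+4 = 19 → {'y': 15, 'm': 7, 'w': 3, 'j': 19}
info['r'] = 7 → {'y': 15, 'm': 7, 'w': 3, 'j': 19, 'r': 7}
del 'w' → {'y': 15, 'm': 7, 'j': 19, 'r': 7}
info['y'] = 15+4 = 19 → {'y': 19, 'm': 7, 'j': 19, 'r': 7}
info['j']*info['r'] = 19*7 = 133

133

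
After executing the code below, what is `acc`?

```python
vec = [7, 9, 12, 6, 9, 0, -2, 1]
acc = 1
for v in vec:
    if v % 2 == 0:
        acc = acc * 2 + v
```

v=7: not even
v=9: not even
v=12: even, acc = 1*2+12 = 14
v=6: even, acc = 14*2+6 = 34
v=9: not even
v=0: even, acc = 34*2+0 = 68
v=-2: even, acc = 68*2+(-2) = 134
v=1: not even

134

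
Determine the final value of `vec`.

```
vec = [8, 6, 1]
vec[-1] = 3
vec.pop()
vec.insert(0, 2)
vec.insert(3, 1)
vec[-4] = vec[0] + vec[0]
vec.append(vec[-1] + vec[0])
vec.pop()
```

[4, 8, 6, 1]

vec[-1] = 3 → [8, 6, 3]
pop() removes 3 → [8, 6]
insert 2 at 0 → [2, 8, 6]
insert 1 at 3 → [2, 8, 6, 1]
vec[-4] = vec[0]+vec[0] = 2+2 = 4 → [4, 8, 6, 1]
append vec[-1]+vec[0] = 1+4 = 5 → [4, 8, 6, 1, 5]
pop() removes 5 → [4, 8, 6, 1]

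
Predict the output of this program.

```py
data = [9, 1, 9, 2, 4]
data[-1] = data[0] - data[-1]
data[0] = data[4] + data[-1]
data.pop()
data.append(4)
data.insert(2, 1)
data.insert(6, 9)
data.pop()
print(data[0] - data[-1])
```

data[-1] = data[0]-data[-1] = 9-4 = 5 → [9, 1, 9, 2, 5]
data[0] = data[4]+data[-1] = 5+5 = 10 → [10, 1, 9, 2, 5]
pop() removes 5 → [10, 1, 9, 2]
append 4 → [10, 1, 9, 2, 4]
insert 1 at 2 → [10, 1, 1, 9, 2, 4]
insert 9 at 6 → [10, 1, 1, 9, 2, 4, 9]
pop() removes 9 → [10, 1, 1, 9, 2, 4]
data[0]-data[-1] = 10-4 = 6

6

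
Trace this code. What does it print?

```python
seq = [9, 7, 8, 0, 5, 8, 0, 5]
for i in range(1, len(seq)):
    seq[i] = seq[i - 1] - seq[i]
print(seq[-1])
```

-24

i=1: seq[1] = 9-7 = 2 → [9, 2, 8, 0, 5, 8, 0, 5]
i=2: seq[2] = 2-8 = -6 → [9, 2, -6, 0, 5, 8, 0, 5]
i=3: seq[3] = (-6)-0 = -6 → [9, 2, -6, -6, 5, 8, 0, 5]
i=4: seq[4] = (-6)-5 = -11 → [9, 2, -6, -6, -11, 8, 0, 5]
i=5: seq[5] = (-11)-8 = -19 → [9, 2, -6, -6, -11, -19, 0, 5]
i=6: seq[6] = (-19)-0 = -19 → [9, 2, -6, -6, -11, -19, -19, 5]
i=7: seq[7] = (-19)-5 = -24 → [9, 2, -6, -6, -11, -19, -19, -24]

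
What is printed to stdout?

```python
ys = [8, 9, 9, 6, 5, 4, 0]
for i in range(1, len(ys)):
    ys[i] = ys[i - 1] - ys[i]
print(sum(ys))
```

-90

i=1: ys[1] = 8-9 = -1 → [8, -1, 9, 6, 5, 4, 0]
i=2: ys[2] = (-1)-9 = -10 → [8, -1, -10, 6, 5, 4, 0]
i=3: ys[3] = (-10)-6 = -16 → [8, -1, -10, -16, 5, 4, 0]
i=4: ys[4] = (-16)-5 = -21 → [8, -1, -10, -16, -21, 4, 0]
i=5: ys[5] = (-21)-4 = -25 → [8, -1, -10, -16, -21, -25, 0]
i=6: ys[6] = (-25)-0 = -25 → [8, -1, -10, -16, -21, -25, -25]
sum = -90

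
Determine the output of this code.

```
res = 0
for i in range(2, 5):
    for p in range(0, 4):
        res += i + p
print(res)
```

i=2,p=0: res = 0+2 = 2
i=2,p=1: res = 2+3 = 5
i=2,p=2: res = 5+4 = 9
i=2,p=3: res = 9+5 = 14
i=3,p=0: res = 14+3 = 17
i=3,p=1: res = 17+4 = 21
i=3,p=2: res = 21+5 = 26
i=3,p=3: res = 26+6 = 32
i=4,p=0: res = 32+4 = 36
i=4,p=1: res = 36+5 = 41
i=4,p=2: res = 41+6 = 47
i=4,p=3: res = 47+7 = 54

54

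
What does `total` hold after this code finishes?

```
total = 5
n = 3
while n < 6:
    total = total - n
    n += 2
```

-3

n=3: total = 5-3 = 2
n=5: total = 2-5 = -3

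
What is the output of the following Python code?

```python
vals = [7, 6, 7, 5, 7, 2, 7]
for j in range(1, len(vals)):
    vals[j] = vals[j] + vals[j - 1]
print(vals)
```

j=1: vals[1] = 6+7 = 13 → [7, 13, 7, 5, 7, 2, 7]
j=2: vals[2] = 7+13 = 20 → [7, 13, 20, 5, 7, 2, 7]
j=3: vals[3] = 5+20 = 25 → [7, 13, 20, 25, 7, 2, 7]
j=4: vals[4] = 7+25 = 32 → [7, 13, 20, 25, 32, 2, 7]
j=5: vals[5] = 2+32 = 34 → [7, 13, 20, 25, 32, 34, 7]
j=6: vals[6] = 7+34 = 41 → [7, 13, 20, 25, 32, 34, 41]

[7, 13, 20, 25, 32, 34, 41]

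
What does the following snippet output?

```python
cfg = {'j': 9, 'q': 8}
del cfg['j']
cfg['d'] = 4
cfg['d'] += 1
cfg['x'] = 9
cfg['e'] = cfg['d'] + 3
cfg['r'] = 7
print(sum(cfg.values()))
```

37

del 'j' → {'q': 8}
cfg['d'] = 4 → {'q': 8, 'd': 4}
cfg['d'] = 4+1 = 5 → {'q': 8, 'd': 5}
cfg['x'] = 9 → {'q': 8, 'd': 5, 'x': 9}
cfg['e'] = cfg['d']+3 = 8 → {'q': 8, 'd': 5, 'x': 9, 'e': 8}
cfg['r'] = 7 → {'q': 8, 'd': 5, 'x': 9, 'e': 8, 'r': 7}
sum of values = 37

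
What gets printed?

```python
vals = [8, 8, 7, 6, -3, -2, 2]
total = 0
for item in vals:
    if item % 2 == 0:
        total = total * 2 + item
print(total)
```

214

item=8: even, total = 0*2+8 = 8
item=8: even, total = 8*2+8 = 24
item=7: not even
item=6: even, total = 24*2+6 = 54
item=-3: not even
item=-2: even, total = 54*2+(-2) = 106
item=2: even, total = 106*2+2 = 214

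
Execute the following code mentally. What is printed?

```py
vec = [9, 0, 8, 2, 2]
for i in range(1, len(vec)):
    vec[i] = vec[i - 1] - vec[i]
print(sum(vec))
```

i=1: vec[1] = 9-0 = 9 → [9, 9, 8, 2, 2]
i=2: vec[2] = 9-8 = 1 → [9, 9, 1, 2, 2]
i=3: vec[3] = 1-2 = -1 → [9, 9, 1, -1, 2]
i=4: vec[4] = (-1)-2 = -3 → [9, 9, 1, -1, -3]
sum = 15

15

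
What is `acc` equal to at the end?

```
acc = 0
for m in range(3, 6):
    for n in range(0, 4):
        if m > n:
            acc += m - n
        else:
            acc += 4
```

34

m=3,n=0: 3>0, acc = 0+3 = 3
m=3,n=1: 3>1, acc = 3+2 = 5
m=3,n=2: 3>2, acc = 5+1 = 6
m=3,n=3: not 3>3, acc = 6+4 = 10
m=4,n=0: 4>0, acc = 10+4 = 14
m=4,n=1: 4>1, acc = 14+3 = 17
m=4,n=2: 4>2, acc = 17+2 = 19
m=4,n=3: 4>3, acc = 19+1 = 20
m=5,n=0: 5>0, acc = 20+5 = 25
m=5,n=1: 5>1, acc = 25+4 = 29
m=5,n=2: 5>2, acc = 29+3 = 32
m=5,n=3: 5>3, acc = 32+2 = 34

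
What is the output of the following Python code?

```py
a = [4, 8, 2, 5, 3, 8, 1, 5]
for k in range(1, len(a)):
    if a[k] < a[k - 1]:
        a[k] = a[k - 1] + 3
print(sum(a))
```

123

k=1: 8>=4, unchanged → [4, 8, 2, 5, 3, 8, 1, 5]
k=2: 2<8, a[2] = 8+3 = 11 → [4, 8, 11, 5, 3, 8, 1, 5]
k=3: 5<11, a[3] = 11+3 = 14 → [4, 8, 11, 14, 3, 8, 1, 5]
k=4: 3<14, a[4] = 14+3 = 17 → [4, 8, 11, 14, 17, 8, 1, 5]
k=5: 8<17, a[5] = 17+3 = 20 → [4, 8, 11, 14, 17, 20, 1, 5]
k=6: 1<20, a[6] = 20+3 = 23 → [4, 8, 11, 14, 17, 20, 23, 5]
k=7: 5<23, a[7] = 23+3 = 26 → [4, 8, 11, 14, 17, 20, 23, 26]
sum = 123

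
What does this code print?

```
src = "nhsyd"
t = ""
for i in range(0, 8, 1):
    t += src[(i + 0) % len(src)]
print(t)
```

i=0: add src[0]='n' → 'n'
i=1: add src[1]='h' → 'nh'
i=2: add src[2]='s' → 'nhs'
i=3: add src[3]='y' → 'nhsy'
i=4: add src[4]='d' → 'nhsyd'
i=5: add src[0]='n' → 'nhsydn'
i=6: add src[1]='h' → 'nhsydnh'
i=7: add src[2]='s' → 'nhsydnhs'

nhsydnhs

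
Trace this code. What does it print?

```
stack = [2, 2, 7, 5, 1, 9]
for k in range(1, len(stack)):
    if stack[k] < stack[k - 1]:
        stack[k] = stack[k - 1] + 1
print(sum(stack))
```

k=1: 2>=2, unchanged → [2, 2, 7, 5, 1, 9]
k=2: 7>=2, unchanged → [2, 2, 7, 5, 1, 9]
k=3: 5<7, stack[3] = 7+1 = 8 → [2, 2, 7, 8, 1, 9]
k=4: 1<8, stack[4] = 8+1 = 9 → [2, 2, 7, 8, 9, 9]
k=5: 9>=9, unchanged → [2, 2, 7, 8, 9, 9]
sum = 37

37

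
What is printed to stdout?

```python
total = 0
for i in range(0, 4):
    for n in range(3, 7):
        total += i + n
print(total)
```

i=0,n=3: total = 0+3 = 3
i=0,n=4: total = 3+4 = 7
i=0,n=5: total = 7+5 = 12
i=0,n=6: total = 12+6 = 18
i=1,n=3: total = 18+4 = 22
i=1,n=4: total = 22+5 = 27
i=1,n=5: total = 27+6 = 33
i=1,n=6: total = 33+7 = 40
i=2,n=3: total = 40+5 = 45
i=2,n=4: total = 45+6 = 51
i=2,n=5: total = 51+7 = 58
i=2,n=6: total = 58+8 = 66
i=3,n=3: total = 66+6 = 72
i=3,n=4: total = 72+7 = 79
i=3,n=5: total = 79+8 = 87
i=3,n=6: total = 87+9 = 96

96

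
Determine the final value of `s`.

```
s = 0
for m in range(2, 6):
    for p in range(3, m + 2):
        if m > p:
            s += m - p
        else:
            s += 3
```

m=2,p=3: not 2>3, s = 0+3 = 3
m=3,p=3: not 3>3, s = 3+3 = 6
m=3,p=4: not 3>4, s = 6+3 = 9
m=4,p=3: 4>3, s = 9+1 = 10
m=4,p=4: not 4>4, s = 10+3 = 13
m=4,p=5: not 4>5, s = 13+3 = 16
m=5,p=3: 5>3, s = 16+2 = 18
m=5,p=4: 5>4, s = 18+1 = 19
m=5,p=5: not 5>5, s = 19+3 = 22
m=5,p=6: not 5>6, s = 22+3 = 25

25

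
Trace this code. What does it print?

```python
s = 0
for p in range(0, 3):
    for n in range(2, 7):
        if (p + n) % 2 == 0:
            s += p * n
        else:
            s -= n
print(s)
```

4

p=0,n=2: even sum, s = 0+0 = 0
p=0,n=3: odd sum, s = 0-3 = -3
p=0,n=4: even sum, s = (-3)+0 = -3
p=0,n=5: odd sum, s = (-3)-5 = -8
p=0,n=6: even sum, s = (-8)+0 = -8
p=1,n=2: odd sum, s = (-8)-2 = -10
p=1,n=3: even sum, s = (-10)+3 = -7
p=1,n=4: odd sum, s = (-7)-4 = -11
p=1,n=5: even sum, s = (-11)+5 = -6
p=1,n=6: odd sum, s = (-6)-6 = -12
p=2,n=2: even sum, s = (-12)+4 = -8
p=2,n=3: odd sum, s = (-8)-3 = -11
p=2,n=4: even sum, s = (-11)+8 = -3
p=2,n=5: odd sum, s = (-3)-5 = -8
p=2,n=6: even sum, s = (-8)+12 = 4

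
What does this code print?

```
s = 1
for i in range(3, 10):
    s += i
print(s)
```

43

i=3: s = 1+3 = 4
i=4: s = 4+4 = 8
i=5: s = 8+5 = 13
i=6: s = 13+6 = 19
i=7: s = 19+7 = 26
i=8: s = 26+8 = 34
i=9: s = 34+9 = 43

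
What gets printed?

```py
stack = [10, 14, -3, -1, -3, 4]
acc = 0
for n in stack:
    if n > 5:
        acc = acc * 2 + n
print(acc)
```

n=10: >5, acc = 0*2+10 = 10
n=14: >5, acc = 10*2+14 = 34
n=-3: not >5
n=-1: not >5
n=-3: not >5
n=4: not >5

34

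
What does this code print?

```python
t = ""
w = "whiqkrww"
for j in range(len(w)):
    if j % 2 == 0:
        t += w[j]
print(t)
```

wikw

j=0: add 'w' → 'w'
j=1: skip
j=2: add 'i' → 'wi'
j=3: skip
j=4: add 'k' → 'wik'
j=5: skip
j=6: add 'w' → 'wikw'
j=7: skip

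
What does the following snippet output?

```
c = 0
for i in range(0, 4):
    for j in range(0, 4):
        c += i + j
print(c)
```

i=0,j=0: c = 0+0 = 0
i=0,j=1: c = 0+1 = 1
i=0,j=2: c = 1+2 = 3
i=0,j=3: c = 3+3 = 6
i=1,j=0: c = 6+1 = 7
i=1,j=1: c = 7+2 = 9
i=1,j=2: c = 9+3 = 12
i=1,j=3: c = 12+4 = 16
i=2,j=0: c = 16+2 = 18
i=2,j=1: c = 18+3 = 21
i=2,j=2: c = 21+4 = 25
i=2,j=3: c = 25+5 = 30
i=3,j=0: c = 30+3 = 33
i=3,j=1: c = 33+4 = 37
i=3,j=2: c = 37+5 = 42
i=3,j=3: c = 42+6 = 48

48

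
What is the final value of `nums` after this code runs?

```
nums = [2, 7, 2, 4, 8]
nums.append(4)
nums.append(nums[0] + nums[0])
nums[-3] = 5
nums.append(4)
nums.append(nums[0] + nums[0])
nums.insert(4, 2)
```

append 4 → [2, 7, 2, 4, 8, 4]
append nums[0]+nums[0] = 2+2 = 4 → [2, 7, 2, 4, 8, 4, 4]
nums[-3] = 5 → [2, 7, 2, 4, 5, 4, 4]
append 4 → [2, 7, 2, 4, 5, 4, 4, 4]
append nums[0]+nums[0] = 2+2 = 4 → [2, 7, 2, 4, 5, 4, 4, 4, 4]
insert 2 at 4 → [2, 7, 2, 4, 2, 5, 4, 4, 4, 4]

[2, 7, 2, 4, 2, 5, 4, 4, 4, 4]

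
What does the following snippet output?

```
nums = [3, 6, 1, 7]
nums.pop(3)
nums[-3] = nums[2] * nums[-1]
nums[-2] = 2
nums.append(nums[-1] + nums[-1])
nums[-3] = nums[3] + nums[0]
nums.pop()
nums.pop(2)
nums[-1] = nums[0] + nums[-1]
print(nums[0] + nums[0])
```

pop(3) removes 7 → [3, 6, 1]
nums[-3] = nums[2]*nums[-1] = 1*1 = 1 → [1, 6, 1]
nums[-2] = 2 → [1, 2, 1]
append nums[-1]+nums[-1] = 1+1 = 2 → [1, 2, 1, 2]
nums[-3] = nums[3]+nums[0] = 2+1 = 3 → [1, 3, 1, 2]
pop() removes 2 → [1, 3, 1]
pop(2) removes 1 → [1, 3]
nums[-1] = nums[0]+nums[-1] = 1+3 = 4 → [1, 4]
nums[0]+nums[0] = 1+1 = 2

2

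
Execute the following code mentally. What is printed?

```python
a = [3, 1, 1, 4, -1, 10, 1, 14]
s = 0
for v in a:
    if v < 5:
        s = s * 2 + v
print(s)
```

v=3: <5, s = 0*2+3 = 3
v=1: <5, s = 3*2+1 = 7
v=1: <5, s = 7*2+1 = 15
v=4: <5, s = 15*2+4 = 34
v=-1: <5, s = 34*2+(-1) = 67
v=10: not <5
v=1: <5, s = 67*2+1 = 135
v=14: not <5

135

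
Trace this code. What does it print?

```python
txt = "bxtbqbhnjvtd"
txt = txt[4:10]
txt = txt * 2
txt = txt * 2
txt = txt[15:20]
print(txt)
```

slice [4:10] → 'qbhnjv'
repeat ×2 → 'qbhnjvqbhnjv'
repeat ×2 → 'qbhnjvqbhnjvqbhnjvqbhnjv'
slice [15:20] → 'njvqb'

njvqb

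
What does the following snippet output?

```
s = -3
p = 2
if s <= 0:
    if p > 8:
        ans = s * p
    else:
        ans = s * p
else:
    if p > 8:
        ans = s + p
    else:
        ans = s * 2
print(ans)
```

s=-3, p=2
s <= 0 is True; p > 8 is False
→ ans = s * p = -6

-6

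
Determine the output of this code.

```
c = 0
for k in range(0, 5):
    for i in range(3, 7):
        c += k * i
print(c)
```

k=0,i=3: c = 0+0 = 0
k=0,i=4: c = 0+0 = 0
k=0,i=5: c = 0+0 = 0
k=0,i=6: c = 0+0 = 0
k=1,i=3: c = 0+3 = 3
k=1,i=4: c = 3+4 = 7
k=1,i=5: c = 7+5 = 12
k=1,i=6: c = 12+6 = 18
k=2,i=3: c = 18+6 = 24
k=2,i=4: c = 24+8 = 32
k=2,i=5: c = 32+10 = 42
k=2,i=6: c = 42+12 = 54
k=3,i=3: c = 54+9 = 63
k=3,i=4: c = 63+12 = 75
k=3,i=5: c = 75+15 = 90
k=3,i=6: c = 90+18 = 108
k=4,i=3: c = 108+12 = 120
k=4,i=4: c = 120+16 = 136
k=4,i=5: c = 136+20 = 156
k=4,i=6: c = 156+24 = 180

180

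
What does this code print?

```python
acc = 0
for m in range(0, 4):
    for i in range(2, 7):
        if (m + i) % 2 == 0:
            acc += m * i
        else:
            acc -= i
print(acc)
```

m=0,i=2: even sum, acc = 0+0 = 0
m=0,i=3: odd sum, acc = 0-3 = -3
m=0,i=4: even sum, acc = (-3)+0 = -3
m=0,i=5: odd sum, acc = (-3)-5 = -8
m=0,i=6: even sum, acc = (-8)+0 = -8
m=1,i=2: odd sum, acc = (-8)-2 = -10
m=1,i=3: even sum, acc = (-10)+3 = -7
m=1,i=4: odd sum, acc = (-7)-4 = -11
m=1,i=5: even sum, acc = (-11)+5 = -6
m=1,i=6: odd sum, acc = (-6)-6 = -12
m=2,i=2: even sum, acc = (-12)+4 = -8
m=2,i=3: odd sum, acc = (-8)-3 = -11
m=2,i=4: even sum, acc = (-11)+8 = -3
m=2,i=5: odd sum, acc = (-3)-5 = -8
m=2,i=6: even sum, acc = (-8)+12 = 4
m=3,i=2: odd sum, acc = 4-2 = 2
m=3,i=3: even sum, acc = 2+9 = 11
m=3,i=4: odd sum, acc = 11-4 = 7
m=3,i=5: even sum, acc = 7+15 = 22
m=3,i=6: odd sum, acc = 22-6 = 16

16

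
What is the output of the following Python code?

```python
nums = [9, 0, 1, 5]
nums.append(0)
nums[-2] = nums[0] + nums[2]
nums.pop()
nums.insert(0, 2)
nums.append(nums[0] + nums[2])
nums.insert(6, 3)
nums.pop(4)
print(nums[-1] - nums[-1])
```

0

append 0 → [9, 0, 1, 5, 0]
nums[-2] = nums[0]+nums[2] = 9+1 = 10 → [9, 0, 1, 10, 0]
pop() removes 0 → [9, 0, 1, 10]
insert 2 at 0 → [2, 9, 0, 1, 10]
append nums[0]+nums[2] = 2+0 = 2 → [2, 9, 0, 1, 10, 2]
insert 3 at 6 → [2, 9, 0, 1, 10, 2, 3]
pop(4) removes 10 → [2, 9, 0, 1, 2, 3]
nums[-1]-nums[-1] = 3-3 = 0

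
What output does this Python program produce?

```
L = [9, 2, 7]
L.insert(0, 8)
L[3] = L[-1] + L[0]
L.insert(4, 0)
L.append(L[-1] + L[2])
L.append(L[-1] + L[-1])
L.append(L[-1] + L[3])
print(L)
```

insert 8 at 0 → [8, 9, 2, 7]
L[3] = L[-1]+L[0] = 7+8 = 15 → [8, 9, 2, 15]
insert 0 at 4 → [8, 9, 2, 15, 0]
append L[-1]+L[2] = 0+2 = 2 → [8, 9, 2, 15, 0, 2]
append L[-1]+L[-1] = 2+2 = 4 → [8, 9, 2, 15, 0, 2, 4]
append L[-1]+L[3] = 4+15 = 19 → [8, 9, 2, 15, 0, 2, 4, 19]

[8, 9, 2, 15, 0, 2, 4, 19]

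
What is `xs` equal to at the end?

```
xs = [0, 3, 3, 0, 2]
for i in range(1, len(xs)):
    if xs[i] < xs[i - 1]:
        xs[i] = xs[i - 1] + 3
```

i=1: 3>=0, unchanged → [0, 3, 3, 0, 2]
i=2: 3>=3, unchanged → [0, 3, 3, 0, 2]
i=3: 0<3, xs[3] = 3+3 = 6 → [0, 3, 3, 6, 2]
i=4: 2<6, xs[4] = 6+3 = 9 → [0, 3, 3, 6, 9]

[0, 3, 3, 6, 9]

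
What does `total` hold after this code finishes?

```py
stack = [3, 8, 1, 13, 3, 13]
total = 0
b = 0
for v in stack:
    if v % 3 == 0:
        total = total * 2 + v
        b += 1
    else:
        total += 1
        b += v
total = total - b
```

v=3: %3==0, total = 0*2+3 = 3; b=1
v=8: not %3==0, total = 3+1 = 4; b=9
v=1: not %3==0, total = 4+1 = 5; b=10
v=13: not %3==0, total = 5+1 = 6; b=23
v=3: %3==0, total = 6*2+3 = 15; b=24
v=13: not %3==0, total = 15+1 = 16; b=37
total-b = 16-37 = -21

-21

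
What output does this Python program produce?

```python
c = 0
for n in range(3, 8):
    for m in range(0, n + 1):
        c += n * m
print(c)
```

455

n=3,m=0: c = 0+0 = 0
n=3,m=1: c = 0+3 = 3
n=3,m=2: c = 3+6 = 9
n=3,m=3: c = 9+9 = 18
n=4,m=0: c = 18+0 = 18
n=4,m=1: c = 18+4 = 22
n=4,m=2: c = 22+8 = 30
n=4,m=3: c = 30+12 = 42
n=4,m=4: c = 42+16 = 58
n=5,m=0: c = 58+0 = 58
n=5,m=1: c = 58+5 = 63
n=5,m=2: c = 63+10 = 73
n=5,m=3: c = 73+15 = 88
n=5,m=4: c = 88+20 = 108
n=5,m=5: c = 108+25 = 133
n=6,m=0: c = 133+0 = 133
n=6,m=1: c = 133+6 = 139
n=6,m=2: c = 139+12 = 151
n=6,m=3: c = 151+18 = 169
n=6,m=4: c = 169+24 = 193
n=6,m=5: c = 193+30 = 223
n=6,m=6: c = 223+36 = 259
n=7,m=0: c = 259+0 = 259
n=7,m=1: c = 259+7 = 266
n=7,m=2: c = 266+14 = 280
n=7,m=3: c = 280+21 = 301
n=7,m=4: c = 301+28 = 329
n=7,m=5: c = 329+35 = 364
n=7,m=6: c = 364+42 = 406
n=7,m=7: c = 406+49 = 455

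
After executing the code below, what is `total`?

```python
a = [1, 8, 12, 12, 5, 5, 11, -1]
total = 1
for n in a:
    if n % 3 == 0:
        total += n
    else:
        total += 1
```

n=1: not %3==0, total = 1+1 = 2
n=8: not %3==0, total = 2+1 = 3
n=12: %3==0, total = 3+12 = 15
n=12: %3==0, total = 15+12 = 27
n=5: not %3==0, total = 27+1 = 28
n=5: not %3==0, total = 28+1 = 29
n=11: not %3==0, total = 29+1 = 30
n=-1: not %3==0, total = 30+1 = 31

31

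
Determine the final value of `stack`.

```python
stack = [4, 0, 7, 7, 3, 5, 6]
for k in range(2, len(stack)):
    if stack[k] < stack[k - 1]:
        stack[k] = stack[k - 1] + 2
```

k=2: 7>=0, unchanged → [4, 0, 7, 7, 3, 5, 6]
k=3: 7>=7, unchanged → [4, 0, 7, 7, 3, 5, 6]
k=4: 3<7, stack[4] = 7+2 = 9 → [4, 0, 7, 7, 9, 5, 6]
k=5: 5<9, stack[5] = 9+2 = 11 → [4, 0, 7, 7, 9, 11, 6]
k=6: 6<11, stack[6] = 11+2 = 13 → [4, 0, 7, 7, 9, 11, 13]

[4, 0, 7, 7, 9, 11, 13]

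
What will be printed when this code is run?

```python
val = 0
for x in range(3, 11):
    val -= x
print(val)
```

x=3: val = 0-3 = -3
x=4: val = (-3)-4 = -7
x=5: val = (-7)-5 = -12
x=6: val = (-12)-6 = -18
x=7: val = (-18)-7 = -25
x=8: val = (-25)-8 = -33
x=9: val = (-33)-9 = -42
x=10: val = (-42)-10 = -52

-52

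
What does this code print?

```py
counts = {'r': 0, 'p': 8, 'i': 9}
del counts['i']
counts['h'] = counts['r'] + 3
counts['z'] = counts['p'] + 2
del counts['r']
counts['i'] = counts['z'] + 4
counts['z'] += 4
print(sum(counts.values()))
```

39

del 'i' → {'r': 0, 'p': 8}
counts['h'] = counts['r']+3 = 3 → {'r': 0, 'p': 8, 'h': 3}
counts['z'] = counts['p']+2 = 10 → {'r': 0, 'p': 8, 'h': 3, 'z': 10}
del 'r' → {'p': 8, 'h': 3, 'z': 10}
counts['i'] = counts['z']+4 = 14 → {'p': 8, 'h': 3, 'z': 10, 'i': 14}
counts['z'] = 10+4 = 14 → {'p': 8, 'h': 3, 'z': 14, 'i': 14}
sum of values = 39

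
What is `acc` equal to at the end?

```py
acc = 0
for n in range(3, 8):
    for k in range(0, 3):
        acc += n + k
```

90

n=3,k=0: acc = 0+3 = 3
n=3,k=1: acc = 3+4 = 7
n=3,k=2: acc = 7+5 = 12
n=4,k=0: acc = 12+4 = 16
n=4,k=1: acc = 16+5 = 21
n=4,k=2: acc = 21+6 = 27
n=5,k=0: acc = 27+5 = 32
n=5,k=1: acc = 32+6 = 38
n=5,k=2: acc = 38+7 = 45
n=6,k=0: acc = 45+6 = 51
n=6,k=1: acc = 51+7 = 58
n=6,k=2: acc = 58+8 = 66
n=7,k=0: acc = 66+7 = 73
n=7,k=1: acc = 73+8 = 81
n=7,k=2: acc = 81+9 = 90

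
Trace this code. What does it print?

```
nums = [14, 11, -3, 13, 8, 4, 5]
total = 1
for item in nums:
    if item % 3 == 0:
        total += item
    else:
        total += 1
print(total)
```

item=14: not %3==0, total = 1+1 = 2
item=11: not %3==0, total = 2+1 = 3
item=-3: %3==0, total = 3+(-3) = 0
item=13: not %3==0, total = 0+1 = 1
item=8: not %3==0, total = 1+1 = 2
item=4: not %3==0, total = 2+1 = 3
item=5: not %3==0, total = 3+1 = 4

4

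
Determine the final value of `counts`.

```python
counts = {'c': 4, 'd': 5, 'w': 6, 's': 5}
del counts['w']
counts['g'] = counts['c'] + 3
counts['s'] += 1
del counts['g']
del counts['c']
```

{'d': 5, 's': 6}

del 'w' → {'c': 4, 'd': 5, 's': 5}
counts['g'] = counts['c']+3 = 7 → {'c': 4, 'd': 5, 's': 5, 'g': 7}
counts['s'] = 5+1 = 6 → {'c': 4, 'd': 5, 's': 6, 'g': 7}
del 'g' → {'c': 4, 'd': 5, 's': 6}
del 'c' → {'d': 5, 's': 6}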